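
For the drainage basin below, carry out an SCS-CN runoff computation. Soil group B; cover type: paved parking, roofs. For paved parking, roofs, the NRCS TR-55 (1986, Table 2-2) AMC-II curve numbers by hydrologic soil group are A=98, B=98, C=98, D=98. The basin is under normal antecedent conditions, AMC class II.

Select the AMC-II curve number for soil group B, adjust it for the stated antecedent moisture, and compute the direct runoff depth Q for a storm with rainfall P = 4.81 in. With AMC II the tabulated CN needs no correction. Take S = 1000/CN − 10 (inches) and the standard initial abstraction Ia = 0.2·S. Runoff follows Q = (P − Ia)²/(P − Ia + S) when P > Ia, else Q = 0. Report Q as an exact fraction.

Q = 546110161/119408100 in ≈ 4.573 in

NRCS table: paved parking, roofs, soil group B → CN(II) = 98
AMC II — tabulated CN = 98 applies directly.
S = 1000/98 − 10 = 10/49 in ≈ 0.204 in
Ia = 0.2·(10/49) = 2/49 in ≈ 0.041 in
Excess rainfall: 4.810 − 0.041 = 4.769 in; P > Ia so Q > 0
Q = (23369/4900)²/((23369/4900) + 10/49) = (546110161/24010000)/(24369/4900) = 546110161/119408100 in ≈ 4.573 in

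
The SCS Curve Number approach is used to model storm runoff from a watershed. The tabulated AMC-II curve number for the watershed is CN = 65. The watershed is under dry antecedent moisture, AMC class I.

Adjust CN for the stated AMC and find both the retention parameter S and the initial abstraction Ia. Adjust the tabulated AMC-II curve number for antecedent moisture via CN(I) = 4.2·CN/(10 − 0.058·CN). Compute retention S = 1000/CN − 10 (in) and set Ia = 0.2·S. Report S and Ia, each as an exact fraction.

S = 500/39 in ≈ 12.821 in; Ia = 100/39 in ≈ 2.564 in

CN(I) from CN(II)=65: (4.2·65)/(10 − 0.058·65) = 3900/89 ≈ 43.820
Retention S: 1000/CN − 10 with CN=43.820 → S = 500/39 ≈ 12.821 in
Ia = 0.2S: 0.2·12.821 = 2.564 in (exactly 100/39)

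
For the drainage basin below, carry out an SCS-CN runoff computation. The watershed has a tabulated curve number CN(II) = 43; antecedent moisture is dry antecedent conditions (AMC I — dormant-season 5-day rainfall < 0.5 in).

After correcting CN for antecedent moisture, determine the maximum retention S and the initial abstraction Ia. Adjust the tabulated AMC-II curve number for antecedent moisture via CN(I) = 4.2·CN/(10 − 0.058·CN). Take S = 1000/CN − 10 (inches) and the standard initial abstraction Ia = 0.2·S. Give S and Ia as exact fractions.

S = 9500/301 in ≈ 31.561 in; Ia = 1900/301 in ≈ 6.312 in

Dry (AMC I): CN(I) = 4.2·43/(10 − 0.058·43) = (903/5)/(3753/500) = 30100/1251 ≈ 24.061
Max retention: S = 1000/(30100/1251) − 10 = 9500/301 in (≈ 31.561 in)
Initial abstraction Ia = S/5 = (9500/301)/5 = 1900/301 ≈ 6.312 in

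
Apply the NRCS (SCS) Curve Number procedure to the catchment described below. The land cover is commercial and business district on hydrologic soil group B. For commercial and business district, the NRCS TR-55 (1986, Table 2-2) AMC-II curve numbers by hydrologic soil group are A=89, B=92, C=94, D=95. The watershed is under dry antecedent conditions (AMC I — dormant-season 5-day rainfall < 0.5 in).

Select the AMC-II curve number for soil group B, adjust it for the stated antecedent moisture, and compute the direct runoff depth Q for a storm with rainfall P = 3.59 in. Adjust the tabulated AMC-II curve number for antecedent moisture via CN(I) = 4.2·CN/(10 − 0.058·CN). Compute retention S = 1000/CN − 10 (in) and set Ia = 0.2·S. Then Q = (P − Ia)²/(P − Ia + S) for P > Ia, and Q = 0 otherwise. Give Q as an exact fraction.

NRCS table: commercial and business district, soil group B → CN(II) = 92
CN(I) from CN(II)=92: (4.2·92)/(10 − 0.058·92) = 48300/583 ≈ 82.847
Retention S: 1000/CN − 10 with CN=82.847 → S = 1000/483 ≈ 2.070 in
Initial abstraction Ia = S/5 = (1000/483)/5 = 200/483 ≈ 0.414 in
Since P=3.590 > Ia=0.414: effective rainfall P−Ia = 153397/48300 in
Runoff Q = (P−Ia)²/(P−Ia+S) = (3.176)²/(3.176+2.070) = 23530639609/12239075100 ≈ 1.923 in

Q = 23530639609/12239075100 in ≈ 1.923 in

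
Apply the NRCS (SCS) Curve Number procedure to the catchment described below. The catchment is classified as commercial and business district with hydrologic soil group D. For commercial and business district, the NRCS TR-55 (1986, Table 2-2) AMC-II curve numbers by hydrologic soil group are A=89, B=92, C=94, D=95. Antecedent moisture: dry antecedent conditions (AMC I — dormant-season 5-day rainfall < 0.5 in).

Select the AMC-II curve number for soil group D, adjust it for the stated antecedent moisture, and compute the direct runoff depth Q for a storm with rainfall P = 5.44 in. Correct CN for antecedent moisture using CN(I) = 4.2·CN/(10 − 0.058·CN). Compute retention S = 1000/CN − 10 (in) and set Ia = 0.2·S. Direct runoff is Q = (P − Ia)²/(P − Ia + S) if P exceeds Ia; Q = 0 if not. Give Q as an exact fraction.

Q = 334938962/80129175 in ≈ 4.180 in

NRCS table: commercial and business district, soil group D → CN(II) = 95
CN(I) from CN(II)=95: (4.2·95)/(10 − 0.058·95) = 39900/449 ≈ 88.864
Retention S: 1000/CN − 10 with CN=88.864 → S = 500/399 ≈ 1.253 in
Ia = 0.2·(500/399) = 100/399 in ≈ 0.251 in
P − Ia = 5.440 − 0.251 = 51764/9975 ≈ 5.189 in (> 0, runoff occurs)
Runoff Q = (P−Ia)²/(P−Ia+S) = (5.189)²/(5.189+1.253) = 334938962/80129175 ≈ 4.180 in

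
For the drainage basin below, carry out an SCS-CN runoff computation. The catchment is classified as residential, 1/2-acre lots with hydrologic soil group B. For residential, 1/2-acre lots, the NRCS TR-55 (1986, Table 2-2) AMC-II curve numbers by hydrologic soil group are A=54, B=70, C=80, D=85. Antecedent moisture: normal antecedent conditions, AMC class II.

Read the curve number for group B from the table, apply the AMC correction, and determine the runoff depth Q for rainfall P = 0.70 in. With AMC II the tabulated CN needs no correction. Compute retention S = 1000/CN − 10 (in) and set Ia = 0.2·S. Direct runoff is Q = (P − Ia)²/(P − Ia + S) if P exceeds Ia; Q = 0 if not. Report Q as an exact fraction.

Q = 0 in ≈ 0.000 in

NRCS table: residential, 1/2-acre lots, soil group B → CN(II) = 70
CN(II) = 70; AMC II needs no correction.
Retention S: 1000/CN − 10 with CN=70.000 → S = 30/7 ≈ 4.286 in
Ia = 0.2S: 0.2·4.286 = 0.857 in (exactly 6/7)
P = 0.700 ≤ Ia = 0.857 in: entire storm abstracted, Q = 0.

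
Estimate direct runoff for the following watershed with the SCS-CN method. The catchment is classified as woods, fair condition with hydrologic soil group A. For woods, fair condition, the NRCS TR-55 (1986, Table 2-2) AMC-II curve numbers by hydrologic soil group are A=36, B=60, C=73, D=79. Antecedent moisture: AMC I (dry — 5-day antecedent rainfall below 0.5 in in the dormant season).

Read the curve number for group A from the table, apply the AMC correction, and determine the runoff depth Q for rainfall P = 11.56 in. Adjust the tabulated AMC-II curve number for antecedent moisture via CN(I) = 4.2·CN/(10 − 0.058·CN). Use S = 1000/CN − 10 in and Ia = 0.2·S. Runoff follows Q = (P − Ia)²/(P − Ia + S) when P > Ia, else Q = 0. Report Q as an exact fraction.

NRCS table: woods, fair condition, soil group A → CN(II) = 36
Dry (AMC I): CN(I) = 4.2·36/(10 − 0.058·36) = (756/5)/(989/125) = 18900/989 ≈ 19.110
S = 1000/(18900/989) − 10 = 8000/189 in ≈ 42.328 in
Ia = 0.2S: 0.2·42.328 = 8.466 in (exactly 1600/189)
Since P=11.560 > Ia=8.466: effective rainfall P−Ia = 14621/4725 in
Q: (14621/4725)² ÷ (214621/4725) = 213773641/1014084225 in (≈ 0.211 in)

Q = 213773641/1014084225 in ≈ 0.211 in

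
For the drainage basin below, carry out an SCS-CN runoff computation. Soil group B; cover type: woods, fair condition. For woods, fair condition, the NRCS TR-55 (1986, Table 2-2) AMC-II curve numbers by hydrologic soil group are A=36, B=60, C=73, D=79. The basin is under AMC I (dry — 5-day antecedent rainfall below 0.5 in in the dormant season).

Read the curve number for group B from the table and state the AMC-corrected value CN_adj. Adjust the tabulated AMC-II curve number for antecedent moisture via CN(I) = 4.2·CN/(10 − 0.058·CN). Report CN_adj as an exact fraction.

CN_adj = 6300/163 ≈ 38.650

NRCS table: woods, fair condition, soil group B → CN(II) = 60
Dry (AMC I): CN(I) = 4.2·60/(10 − 0.058·60) = 252/(163/25) = 6300/163 ≈ 38.650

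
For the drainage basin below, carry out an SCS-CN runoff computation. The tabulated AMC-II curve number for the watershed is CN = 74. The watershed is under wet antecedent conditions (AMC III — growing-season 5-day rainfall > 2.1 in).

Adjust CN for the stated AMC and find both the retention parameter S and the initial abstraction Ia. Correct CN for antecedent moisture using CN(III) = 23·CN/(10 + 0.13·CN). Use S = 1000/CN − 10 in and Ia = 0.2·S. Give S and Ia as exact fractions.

S = 1300/851 in ≈ 1.528 in; Ia = 260/851 in ≈ 0.306 in

Wet (AMC III): CN(III) = 23·74/(10 + 0.13·74) = 1702/(981/50) = 85100/981 ≈ 86.748
S = 1000/(85100/981) − 10 = 1300/851 in ≈ 1.528 in
Ia = 0.2S: 0.2·1.528 = 0.306 in (exactly 260/851)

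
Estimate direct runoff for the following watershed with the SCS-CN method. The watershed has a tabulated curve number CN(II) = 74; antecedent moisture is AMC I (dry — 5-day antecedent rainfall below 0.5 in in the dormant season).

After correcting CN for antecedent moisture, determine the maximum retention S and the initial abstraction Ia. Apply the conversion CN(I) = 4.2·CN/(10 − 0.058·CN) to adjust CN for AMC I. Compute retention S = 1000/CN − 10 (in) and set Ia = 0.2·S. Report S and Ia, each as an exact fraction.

Dry (AMC I): CN(I) = 4.2·74/(10 − 0.058·74) = (1554/5)/(1427/250) = 77700/1427 ≈ 54.450
S = 1000/(77700/1427) − 10 = 6500/777 in ≈ 8.366 in
Ia = 0.2S: 0.2·8.366 = 1.673 in (exactly 1300/777)

S = 6500/777 in ≈ 8.366 in; Ia = 1300/777 in ≈ 1.673 in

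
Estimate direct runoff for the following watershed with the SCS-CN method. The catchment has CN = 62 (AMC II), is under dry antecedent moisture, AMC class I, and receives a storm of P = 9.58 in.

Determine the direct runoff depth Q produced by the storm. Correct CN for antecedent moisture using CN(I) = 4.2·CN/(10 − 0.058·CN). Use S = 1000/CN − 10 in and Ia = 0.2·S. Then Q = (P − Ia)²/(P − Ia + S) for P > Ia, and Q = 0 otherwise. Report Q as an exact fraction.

Q = 47014815241/22519033950 in ≈ 2.088 in

Adjust CN=62 to AMC I: 4.2·62/(10 − 0.058·62) → (1302/5) ÷ (1601/250) = 65100/1601 ≈ 40.662
S = 1000/(65100/1601) − 10 = 9500/651 in ≈ 14.593 in
Initial abstraction Ia = S/5 = (9500/651)/5 = 1900/651 ≈ 2.919 in
Since P=9.580 > Ia=2.919: effective rainfall P−Ia = 216829/32550 in
Runoff Q = (P−Ia)²/(P−Ia+S) = (6.661)²/(6.661+14.593) = 47014815241/22519033950 ≈ 2.088 in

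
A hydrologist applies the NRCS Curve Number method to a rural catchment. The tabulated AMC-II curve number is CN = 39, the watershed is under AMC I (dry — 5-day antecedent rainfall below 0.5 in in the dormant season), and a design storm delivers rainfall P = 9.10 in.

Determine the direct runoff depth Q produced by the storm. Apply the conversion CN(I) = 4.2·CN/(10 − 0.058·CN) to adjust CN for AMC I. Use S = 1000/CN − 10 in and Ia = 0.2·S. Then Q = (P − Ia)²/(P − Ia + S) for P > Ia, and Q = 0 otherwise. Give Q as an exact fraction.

Q = 183033841/2608752510 in ≈ 0.070 in

Adjust CN=39 to AMC I: 4.2·39/(10 − 0.058·39) → (819/5) ÷ (3869/500) = 81900/3869 ≈ 21.168
S = 1000/(81900/3869) − 10 = 30500/819 in ≈ 37.241 in
Initial abstraction Ia = S/5 = (30500/819)/5 = 6100/819 ≈ 7.448 in
Since P=9.100 > Ia=7.448: effective rainfall P−Ia = 13529/8190 in
Runoff Q = (P−Ia)²/(P−Ia+S) = (1.652)²/(1.652+37.241) = 183033841/2608752510 ≈ 0.070 in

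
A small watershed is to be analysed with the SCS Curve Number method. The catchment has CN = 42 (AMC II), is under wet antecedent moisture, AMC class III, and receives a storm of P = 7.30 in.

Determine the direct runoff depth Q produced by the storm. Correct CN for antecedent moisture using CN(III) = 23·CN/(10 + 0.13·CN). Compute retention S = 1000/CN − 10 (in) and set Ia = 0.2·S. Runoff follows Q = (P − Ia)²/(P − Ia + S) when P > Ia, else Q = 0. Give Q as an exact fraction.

Q = 867832681/282356970 in ≈ 3.074 in

Adjust CN=42 to AMC III: 23·42/(10 + 0.13·42) → 966 ÷ (773/50) = 48300/773 ≈ 62.484
Retention S: 1000/CN − 10 with CN=62.484 → S = 2900/483 ≈ 6.004 in
Ia = 0.2S: 0.2·6.004 = 1.201 in (exactly 580/483)
P − Ia = 7.300 − 1.201 = 29459/4830 ≈ 6.099 in (> 0, runoff occurs)
Runoff Q = (P−Ia)²/(P−Ia+S) = (6.099)²/(6.099+6.004) = 867832681/282356970 ≈ 3.074 in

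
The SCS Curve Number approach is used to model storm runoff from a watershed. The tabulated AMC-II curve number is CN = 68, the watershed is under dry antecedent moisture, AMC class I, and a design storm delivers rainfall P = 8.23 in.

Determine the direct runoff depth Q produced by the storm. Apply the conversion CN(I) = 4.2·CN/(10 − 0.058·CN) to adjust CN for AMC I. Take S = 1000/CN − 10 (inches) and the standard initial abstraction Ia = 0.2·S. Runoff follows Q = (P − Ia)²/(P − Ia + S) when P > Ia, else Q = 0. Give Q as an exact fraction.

Adjust CN=68 to AMC I: 4.2·68/(10 − 0.058·68) → (1428/5) ÷ (757/125) = 35700/757 ≈ 47.160
Max retention: S = 1000/(35700/757) − 10 = 4000/357 in (≈ 11.204 in)
Initial abstraction Ia = S/5 = (4000/357)/5 = 800/357 ≈ 2.241 in
Since P=8.230 > Ia=2.241: effective rainfall P−Ia = 213811/35700 in
Runoff Q = (P−Ia)²/(P−Ia+S) = (5.989)²/(5.989+11.204) = 45715143721/21913052700 ≈ 2.086 in

Q = 45715143721/21913052700 in ≈ 2.086 in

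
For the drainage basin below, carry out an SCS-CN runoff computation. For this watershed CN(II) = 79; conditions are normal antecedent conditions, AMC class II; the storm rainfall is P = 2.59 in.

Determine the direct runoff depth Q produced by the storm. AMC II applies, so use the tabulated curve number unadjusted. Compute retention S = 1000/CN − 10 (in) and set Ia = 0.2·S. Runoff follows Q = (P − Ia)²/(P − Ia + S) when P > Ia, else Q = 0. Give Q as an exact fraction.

Average conditions: CN = 79 (no AMC adjustment).
S = 1000/79 − 10 = 210/79 in ≈ 2.658 in
Initial abstraction Ia = S/5 = (210/79)/5 = 42/79 ≈ 0.532 in
P − Ia = 2.590 − 0.532 = 16261/7900 ≈ 2.058 in (> 0, runoff occurs)
Q: (16261/7900)² ÷ (37261/7900) = 37774303/42051700 in (≈ 0.898 in)

Q = 37774303/42051700 in ≈ 0.898 in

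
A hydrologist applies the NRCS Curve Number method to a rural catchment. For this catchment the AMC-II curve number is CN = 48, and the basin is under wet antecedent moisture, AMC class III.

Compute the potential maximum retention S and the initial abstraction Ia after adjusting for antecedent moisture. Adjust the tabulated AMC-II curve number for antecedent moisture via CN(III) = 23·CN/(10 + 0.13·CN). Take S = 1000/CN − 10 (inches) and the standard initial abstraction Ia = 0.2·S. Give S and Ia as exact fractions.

Adjust CN=48 to AMC III: 23·48/(10 + 0.13·48) → 1104 ÷ (406/25) = 13800/203 ≈ 67.980
Retention S: 1000/CN − 10 with CN=67.980 → S = 325/69 ≈ 4.710 in
Ia = 0.2S: 0.2·4.710 = 0.942 in (exactly 65/69)

S = 325/69 in ≈ 4.710 in; Ia = 65/69 in ≈ 0.942 in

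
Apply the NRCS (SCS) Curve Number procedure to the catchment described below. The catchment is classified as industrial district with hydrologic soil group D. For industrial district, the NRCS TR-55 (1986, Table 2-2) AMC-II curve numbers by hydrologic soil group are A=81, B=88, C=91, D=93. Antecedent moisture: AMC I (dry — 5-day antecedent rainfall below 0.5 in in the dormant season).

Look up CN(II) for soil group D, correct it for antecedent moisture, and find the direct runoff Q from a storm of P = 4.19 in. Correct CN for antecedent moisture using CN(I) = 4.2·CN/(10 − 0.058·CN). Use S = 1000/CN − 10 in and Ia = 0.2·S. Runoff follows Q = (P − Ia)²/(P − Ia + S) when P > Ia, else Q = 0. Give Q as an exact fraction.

NRCS table: industrial district, soil group D → CN(II) = 93
CN(I) from CN(II)=93: (4.2·93)/(10 − 0.058·93) = 27900/329 ≈ 84.802
Max retention: S = 1000/(27900/329) − 10 = 500/279 in (≈ 1.792 in)
Ia = 0.2·(500/279) = 100/279 in ≈ 0.358 in
P − Ia = 4.190 − 0.358 = 106901/27900 ≈ 3.832 in (> 0, runoff occurs)
Q = (106901/27900)²/((106901/27900) + 500/279) = (11427823801/778410000)/(156901/27900) = 11427823801/4377537900 in ≈ 2.611 in

Q = 11427823801/4377537900 in ≈ 2.611 in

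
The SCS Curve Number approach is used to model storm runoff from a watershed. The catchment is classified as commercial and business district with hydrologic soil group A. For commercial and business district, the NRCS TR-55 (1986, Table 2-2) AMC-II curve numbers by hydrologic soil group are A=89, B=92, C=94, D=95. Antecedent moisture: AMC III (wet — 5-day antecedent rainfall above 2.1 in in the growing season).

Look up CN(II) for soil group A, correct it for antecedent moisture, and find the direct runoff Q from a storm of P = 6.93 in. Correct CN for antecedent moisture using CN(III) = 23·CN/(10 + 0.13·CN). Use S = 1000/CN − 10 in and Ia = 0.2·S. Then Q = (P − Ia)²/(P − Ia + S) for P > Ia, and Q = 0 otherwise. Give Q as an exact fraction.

Q = 16119095521/2548719700 in ≈ 6.324 in

NRCS table: commercial and business district, soil group A → CN(II) = 89
Adjust CN=89 to AMC III: 23·89/(10 + 0.13·89) → 2047 ÷ (2157/100) = 204700/2157 ≈ 94.900
Retention S: 1000/CN − 10 with CN=94.900 → S = 1100/2047 ≈ 0.537 in
Initial abstraction Ia = S/5 = (1100/2047)/5 = 220/2047 ≈ 0.107 in
Excess rainfall: 6.930 − 0.107 = 6.823 in; P > Ia so Q > 0
Q: (1396571/204700)² ÷ (1506571/204700) = 16119095521/2548719700 in (≈ 6.324 in)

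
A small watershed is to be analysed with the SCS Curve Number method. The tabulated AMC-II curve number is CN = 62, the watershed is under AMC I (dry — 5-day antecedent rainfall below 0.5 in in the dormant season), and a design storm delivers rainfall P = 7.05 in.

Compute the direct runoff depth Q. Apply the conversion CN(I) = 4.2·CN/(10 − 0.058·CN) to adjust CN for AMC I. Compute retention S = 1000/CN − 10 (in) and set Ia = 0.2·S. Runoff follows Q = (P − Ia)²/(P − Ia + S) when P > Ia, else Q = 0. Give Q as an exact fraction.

Dry (AMC I): CN(I) = 4.2·62/(10 − 0.058·62) = (1302/5)/(1601/250) = 65100/1601 ≈ 40.662
S = 1000/(65100/1601) − 10 = 9500/651 in ≈ 14.593 in
Ia = 0.2S: 0.2·14.593 = 2.919 in (exactly 1900/651)
P − Ia = 7.050 − 2.919 = 53791/13020 ≈ 4.131 in (> 0, runoff occurs)
Q = (53791/13020)²/((53791/13020) + 9500/651) = (2893471681/169520400)/(243791/13020) = 2893471681/3174158820 in ≈ 0.912 in

Q = 2893471681/3174158820 in ≈ 0.912 in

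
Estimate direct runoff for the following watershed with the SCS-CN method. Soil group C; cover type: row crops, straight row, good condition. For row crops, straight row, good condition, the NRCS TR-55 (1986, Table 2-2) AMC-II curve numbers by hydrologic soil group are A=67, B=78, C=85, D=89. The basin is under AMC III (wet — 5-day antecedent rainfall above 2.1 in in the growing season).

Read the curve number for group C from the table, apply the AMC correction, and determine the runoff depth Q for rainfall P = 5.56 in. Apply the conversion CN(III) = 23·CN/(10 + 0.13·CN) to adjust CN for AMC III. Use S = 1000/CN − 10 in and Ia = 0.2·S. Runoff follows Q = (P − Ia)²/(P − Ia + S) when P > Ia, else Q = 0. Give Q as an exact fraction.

NRCS table: row crops, straight row, good condition, soil group C → CN(II) = 85
Adjust CN=85 to AMC III: 23·85/(10 + 0.13·85) → 1955 ÷ (421/20) = 39100/421 ≈ 92.874
Retention S: 1000/CN − 10 with CN=92.874 → S = 300/391 ≈ 0.767 in
Initial abstraction Ia = S/5 = (300/391)/5 = 60/391 ≈ 0.153 in
Since P=5.560 > Ia=0.153: effective rainfall P−Ia = 52849/9775 in
Runoff Q = (P−Ia)²/(P−Ia+S) = (5.407)²/(5.407+0.767) = 2793016801/589911475 ≈ 4.735 in

Q = 2793016801/589911475 in ≈ 4.735 in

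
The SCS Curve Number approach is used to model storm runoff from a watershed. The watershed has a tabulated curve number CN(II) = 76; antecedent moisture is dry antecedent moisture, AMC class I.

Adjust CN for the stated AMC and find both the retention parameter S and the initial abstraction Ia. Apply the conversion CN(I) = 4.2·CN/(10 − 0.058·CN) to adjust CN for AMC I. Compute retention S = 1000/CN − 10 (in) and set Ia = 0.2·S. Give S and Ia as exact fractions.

CN(I) from CN(II)=76: (4.2·76)/(10 − 0.058·76) = 13300/233 ≈ 57.082
Max retention: S = 1000/(13300/233) − 10 = 1000/133 in (≈ 7.519 in)
Ia = 0.2·(1000/133) = 200/133 in ≈ 1.504 in

S = 1000/133 in ≈ 7.519 in; Ia = 200/133 in ≈ 1.504 in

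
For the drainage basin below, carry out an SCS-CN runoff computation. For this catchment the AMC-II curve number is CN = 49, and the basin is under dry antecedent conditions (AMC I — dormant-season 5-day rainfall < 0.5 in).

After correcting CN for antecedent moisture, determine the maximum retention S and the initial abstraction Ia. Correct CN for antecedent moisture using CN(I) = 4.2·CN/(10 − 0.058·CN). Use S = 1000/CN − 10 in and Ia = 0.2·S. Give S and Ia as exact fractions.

S = 8500/343 in ≈ 24.781 in; Ia = 1700/343 in ≈ 4.956 in

CN(I) from CN(II)=49: (4.2·49)/(10 − 0.058·49) = 34300/1193 ≈ 28.751
S = 1000/(34300/1193) − 10 = 8500/343 in ≈ 24.781 in
Ia = 0.2·(8500/343) = 1700/343 in ≈ 4.956 in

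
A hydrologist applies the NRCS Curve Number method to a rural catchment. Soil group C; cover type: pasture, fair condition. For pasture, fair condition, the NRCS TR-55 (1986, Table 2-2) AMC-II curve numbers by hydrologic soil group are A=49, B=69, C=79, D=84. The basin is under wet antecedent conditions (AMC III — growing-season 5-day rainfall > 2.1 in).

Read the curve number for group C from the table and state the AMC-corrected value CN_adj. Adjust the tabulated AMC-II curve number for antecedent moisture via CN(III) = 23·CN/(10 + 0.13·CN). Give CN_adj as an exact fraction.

NRCS table: pasture, fair condition, soil group C → CN(II) = 79
CN(III) from CN(II)=79: (23·79)/(10 + 0.13·79) = 181700/2027 ≈ 89.640

CN_adj = 181700/2027 ≈ 89.640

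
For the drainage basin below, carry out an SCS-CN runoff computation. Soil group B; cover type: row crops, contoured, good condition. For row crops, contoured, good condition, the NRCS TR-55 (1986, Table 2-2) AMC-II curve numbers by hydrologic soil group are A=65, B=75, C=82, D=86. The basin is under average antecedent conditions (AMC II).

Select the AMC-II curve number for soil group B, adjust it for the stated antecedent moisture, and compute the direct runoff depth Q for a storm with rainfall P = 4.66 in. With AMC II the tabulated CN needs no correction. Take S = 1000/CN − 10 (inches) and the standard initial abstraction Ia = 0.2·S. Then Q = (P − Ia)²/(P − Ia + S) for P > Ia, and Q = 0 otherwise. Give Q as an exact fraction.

Q = 358801/164850 in ≈ 2.177 in

NRCS table: row crops, contoured, good condition, soil group B → CN(II) = 75
CN(II) = 75; AMC II needs no correction.
Retention S: 1000/CN − 10 with CN=75.000 → S = 10/3 ≈ 3.333 in
Initial abstraction Ia = S/5 = (10/3)/5 = 2/3 ≈ 0.667 in
P − Ia = 4.660 − 0.667 = 599/150 ≈ 3.993 in (> 0, runoff occurs)
Runoff Q = (P−Ia)²/(P−Ia+S) = (3.993)²/(3.993+3.333) = 358801/164850 ≈ 2.177 in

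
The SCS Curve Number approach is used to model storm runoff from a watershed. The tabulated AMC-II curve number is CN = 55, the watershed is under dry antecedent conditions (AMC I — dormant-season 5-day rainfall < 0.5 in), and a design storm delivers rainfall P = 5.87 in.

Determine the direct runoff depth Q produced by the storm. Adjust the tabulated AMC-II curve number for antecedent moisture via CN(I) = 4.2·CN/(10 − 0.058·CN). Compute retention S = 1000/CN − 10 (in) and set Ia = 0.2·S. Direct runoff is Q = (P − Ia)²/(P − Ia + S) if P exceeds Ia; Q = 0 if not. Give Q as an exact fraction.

Q = 231009601/1272032300 in ≈ 0.182 in

Adjust CN=55 to AMC I: 4.2·55/(10 − 0.058·55) → 231 ÷ (681/100) = 7700/227 ≈ 33.921
S = 1000/(7700/227) − 10 = 1500/77 in ≈ 19.481 in
Initial abstraction Ia = S/5 = (1500/77)/5 = 300/77 ≈ 3.896 in
P − Ia = 5.870 − 3.896 = 15199/7700 ≈ 1.974 in (> 0, runoff occurs)
Q = (15199/7700)²/((15199/7700) + 1500/77) = (231009601/59290000)/(165199/7700) = 231009601/1272032300 in ≈ 0.182 in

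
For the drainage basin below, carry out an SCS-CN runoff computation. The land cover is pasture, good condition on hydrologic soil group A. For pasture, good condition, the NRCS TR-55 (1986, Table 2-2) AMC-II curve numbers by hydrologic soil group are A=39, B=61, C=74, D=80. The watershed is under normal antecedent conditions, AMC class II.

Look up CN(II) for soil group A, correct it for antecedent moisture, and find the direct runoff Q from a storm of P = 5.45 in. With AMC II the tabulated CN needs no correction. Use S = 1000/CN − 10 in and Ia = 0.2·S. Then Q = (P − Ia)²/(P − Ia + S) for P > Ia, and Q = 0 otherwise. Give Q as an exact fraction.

NRCS table: pasture, good condition, soil group A → CN(II) = 39
AMC II — tabulated CN = 39 applies directly.
S = 1000/39 − 10 = 610/39 in ≈ 15.641 in
Initial abstraction Ia = S/5 = (610/39)/5 = 122/39 ≈ 3.128 in
Excess rainfall: 5.450 − 3.128 = 2.322 in; P > Ia so Q > 0
Q: (1811/780)² ÷ (14011/780) = 3279721/10928580 in (≈ 0.300 in)

Q = 3279721/10928580 in ≈ 0.300 in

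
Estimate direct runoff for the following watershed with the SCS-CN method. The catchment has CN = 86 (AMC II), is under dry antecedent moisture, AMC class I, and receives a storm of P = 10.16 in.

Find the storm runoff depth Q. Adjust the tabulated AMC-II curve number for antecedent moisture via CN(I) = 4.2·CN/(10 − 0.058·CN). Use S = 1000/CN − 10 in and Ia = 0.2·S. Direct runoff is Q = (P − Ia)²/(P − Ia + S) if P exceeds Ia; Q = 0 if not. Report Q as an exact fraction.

Q = 458015378/68960175 in ≈ 6.642 in

CN(I) from CN(II)=86: (4.2·86)/(10 − 0.058·86) = 12900/179 ≈ 72.067
Max retention: S = 1000/(12900/179) − 10 = 500/129 in (≈ 3.876 in)
Initial abstraction Ia = S/5 = (500/129)/5 = 100/129 ≈ 0.775 in
Since P=10.160 > Ia=0.775: effective rainfall P−Ia = 30266/3225 in
Runoff Q = (P−Ia)²/(P−Ia+S) = (9.385)²/(9.385+3.876) = 458015378/68960175 ≈ 6.642 in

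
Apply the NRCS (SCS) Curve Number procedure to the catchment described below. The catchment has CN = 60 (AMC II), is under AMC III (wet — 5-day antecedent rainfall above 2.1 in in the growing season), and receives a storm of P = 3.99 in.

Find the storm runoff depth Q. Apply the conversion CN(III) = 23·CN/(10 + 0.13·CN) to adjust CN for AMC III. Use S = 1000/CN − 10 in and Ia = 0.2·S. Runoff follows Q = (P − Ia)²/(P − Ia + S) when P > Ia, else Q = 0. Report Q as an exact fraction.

Adjust CN=60 to AMC III: 23·60/(10 + 0.13·60) → 1380 ÷ (89/5) = 6900/89 ≈ 77.528
Max retention: S = 1000/(6900/89) − 10 = 200/69 in (≈ 2.899 in)
Ia = 0.2S: 0.2·2.899 = 0.580 in (exactly 40/69)
Excess rainfall: 3.990 − 0.580 = 3.410 in; P > Ia so Q > 0
Q = (23531/6900)²/((23531/6900) + 200/69) = (553707961/47610000)/(43531/6900) = 553707961/300363900 in ≈ 1.843 in

Q = 553707961/300363900 in ≈ 1.843 in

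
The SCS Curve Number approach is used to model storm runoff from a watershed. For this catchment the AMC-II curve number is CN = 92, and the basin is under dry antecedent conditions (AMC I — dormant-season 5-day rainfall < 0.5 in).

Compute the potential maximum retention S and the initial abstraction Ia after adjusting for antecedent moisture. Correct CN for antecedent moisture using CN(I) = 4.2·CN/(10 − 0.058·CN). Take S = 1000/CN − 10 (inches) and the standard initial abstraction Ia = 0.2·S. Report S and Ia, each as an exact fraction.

S = 1000/483 in ≈ 2.070 in; Ia = 200/483 in ≈ 0.414 in

CN(I) from CN(II)=92: (4.2·92)/(10 − 0.058·92) = 48300/583 ≈ 82.847
Retention S: 1000/CN − 10 with CN=82.847 → S = 1000/483 ≈ 2.070 in
Initial abstraction Ia = S/5 = (1000/483)/5 = 200/483 ≈ 0.414 in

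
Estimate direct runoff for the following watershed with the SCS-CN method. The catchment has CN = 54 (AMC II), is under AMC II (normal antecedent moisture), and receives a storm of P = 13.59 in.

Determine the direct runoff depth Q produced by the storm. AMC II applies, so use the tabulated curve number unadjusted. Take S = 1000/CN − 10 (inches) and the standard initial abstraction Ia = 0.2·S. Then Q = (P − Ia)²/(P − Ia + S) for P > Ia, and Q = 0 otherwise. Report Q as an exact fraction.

CN(II) = 54; AMC II needs no correction.
Max retention: S = 1000/54 − 10 = 230/27 in (≈ 8.519 in)
Ia = 0.2S: 0.2·8.519 = 1.704 in (exactly 46/27)
P − Ia = 13.590 − 1.704 = 32093/2700 ≈ 11.886 in (> 0, runoff occurs)
Q = (32093/2700)²/((32093/2700) + 230/27) = (1029960649/7290000)/(55093/2700) = 1029960649/148751100 in ≈ 6.924 in

Q = 1029960649/148751100 in ≈ 6.924 in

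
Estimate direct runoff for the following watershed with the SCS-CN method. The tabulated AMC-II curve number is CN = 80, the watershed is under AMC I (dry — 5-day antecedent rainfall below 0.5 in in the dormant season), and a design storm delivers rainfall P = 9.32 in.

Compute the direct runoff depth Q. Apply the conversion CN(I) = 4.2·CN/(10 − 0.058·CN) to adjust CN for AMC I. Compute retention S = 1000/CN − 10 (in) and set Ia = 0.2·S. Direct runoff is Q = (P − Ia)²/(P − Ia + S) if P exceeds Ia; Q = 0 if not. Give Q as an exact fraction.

Adjust CN=80 to AMC I: 4.2·80/(10 − 0.058·80) → 336 ÷ (134/25) = 4200/67 ≈ 62.687
S = 1000/(4200/67) − 10 = 125/21 in ≈ 5.952 in
Ia = 0.2·(125/21) = 25/21 in ≈ 1.190 in
Excess rainfall: 9.320 − 1.190 = 8.130 in; P > Ia so Q > 0
Runoff Q = (P−Ia)²/(P−Ia+S) = (8.130)²/(8.130+5.952) = 18215824/3881325 ≈ 4.693 in

Q = 18215824/3881325 in ≈ 4.693 in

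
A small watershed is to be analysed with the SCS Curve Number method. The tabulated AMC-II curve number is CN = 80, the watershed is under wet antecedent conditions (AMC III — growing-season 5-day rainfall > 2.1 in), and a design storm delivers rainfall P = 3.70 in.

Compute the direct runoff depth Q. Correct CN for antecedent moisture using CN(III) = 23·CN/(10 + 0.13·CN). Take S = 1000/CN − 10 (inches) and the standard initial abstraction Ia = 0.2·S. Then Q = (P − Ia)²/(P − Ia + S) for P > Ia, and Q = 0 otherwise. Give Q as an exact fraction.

CN(III) from CN(II)=80: (23·80)/(10 + 0.13·80) = 4600/51 ≈ 90.196
Retention S: 1000/CN − 10 with CN=90.196 → S = 25/23 ≈ 1.087 in
Ia = 0.2S: 0.2·1.087 = 0.217 in (exactly 5/23)
P − Ia = 3.700 − 0.217 = 801/230 ≈ 3.483 in (> 0, runoff occurs)
Runoff Q = (P−Ia)²/(P−Ia+S) = (3.483)²/(3.483+1.087) = 641601/241730 ≈ 2.654 in

Q = 641601/241730 in ≈ 2.654 in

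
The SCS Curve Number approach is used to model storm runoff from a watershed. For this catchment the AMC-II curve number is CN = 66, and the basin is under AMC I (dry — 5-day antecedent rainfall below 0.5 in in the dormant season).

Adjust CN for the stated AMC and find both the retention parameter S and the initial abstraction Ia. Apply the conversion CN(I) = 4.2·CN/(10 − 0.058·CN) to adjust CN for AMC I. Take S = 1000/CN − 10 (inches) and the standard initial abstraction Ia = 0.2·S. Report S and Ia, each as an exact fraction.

S = 8500/693 in ≈ 12.266 in; Ia = 1700/693 in ≈ 2.453 in

Dry (AMC I): CN(I) = 4.2·66/(10 − 0.058·66) = (1386/5)/(1543/250) = 69300/1543 ≈ 44.913
Max retention: S = 1000/(69300/1543) − 10 = 8500/693 in (≈ 12.266 in)
Ia = 0.2S: 0.2·12.266 = 2.453 in (exactly 1700/693)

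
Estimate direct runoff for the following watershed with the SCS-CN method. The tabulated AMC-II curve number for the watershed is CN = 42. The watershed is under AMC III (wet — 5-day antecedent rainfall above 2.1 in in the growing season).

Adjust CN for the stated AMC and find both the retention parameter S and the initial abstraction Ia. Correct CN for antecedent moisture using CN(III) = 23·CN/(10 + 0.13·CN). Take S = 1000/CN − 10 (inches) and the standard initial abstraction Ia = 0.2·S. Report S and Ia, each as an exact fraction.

S = 2900/483 in ≈ 6.004 in; Ia = 580/483 in ≈ 1.201 in

CN(III) from CN(II)=42: (23·42)/(10 + 0.13·42) = 48300/773 ≈ 62.484
Max retention: S = 1000/(48300/773) − 10 = 2900/483 in (≈ 6.004 in)
Initial abstraction Ia = S/5 = (2900/483)/5 = 580/483 ≈ 1.201 in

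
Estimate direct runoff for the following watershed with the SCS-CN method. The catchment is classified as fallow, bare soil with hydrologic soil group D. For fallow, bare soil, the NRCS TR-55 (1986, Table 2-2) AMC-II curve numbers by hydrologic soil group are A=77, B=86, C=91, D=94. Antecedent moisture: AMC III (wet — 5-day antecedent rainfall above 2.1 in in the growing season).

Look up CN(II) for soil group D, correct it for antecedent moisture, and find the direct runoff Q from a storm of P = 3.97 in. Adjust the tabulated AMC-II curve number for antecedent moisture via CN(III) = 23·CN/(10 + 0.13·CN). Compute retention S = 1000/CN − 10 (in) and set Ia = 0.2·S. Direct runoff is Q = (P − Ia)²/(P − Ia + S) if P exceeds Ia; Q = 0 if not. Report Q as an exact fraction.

Q = 179061846649/48986271700 in ≈ 3.655 in

NRCS table: fallow, bare soil, soil group D → CN(II) = 94
CN(III) from CN(II)=94: (23·94)/(10 + 0.13·94) = 108100/1111 ≈ 97.300
Max retention: S = 1000/(108100/1111) − 10 = 300/1081 in (≈ 0.278 in)
Initial abstraction Ia = S/5 = (300/1081)/5 = 60/1081 ≈ 0.056 in
Excess rainfall: 3.970 − 0.056 = 3.914 in; P > Ia so Q > 0
Q: (423157/108100)² ÷ (453157/108100) = 179061846649/48986271700 in (≈ 3.655 in)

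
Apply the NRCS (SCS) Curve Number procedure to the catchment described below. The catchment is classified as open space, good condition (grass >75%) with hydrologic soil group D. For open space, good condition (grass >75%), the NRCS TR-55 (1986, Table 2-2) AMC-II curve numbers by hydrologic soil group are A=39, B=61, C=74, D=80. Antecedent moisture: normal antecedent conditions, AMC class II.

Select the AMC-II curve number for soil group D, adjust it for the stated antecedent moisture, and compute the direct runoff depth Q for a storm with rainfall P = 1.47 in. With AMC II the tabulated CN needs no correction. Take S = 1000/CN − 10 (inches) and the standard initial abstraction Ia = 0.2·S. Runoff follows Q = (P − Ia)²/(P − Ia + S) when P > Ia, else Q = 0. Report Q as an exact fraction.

Q = 9409/34700 in ≈ 0.271 in

NRCS table: open space, good condition (grass >75%), soil group D → CN(II) = 80
Average conditions: CN = 80 (no AMC adjustment).
Retention S: 1000/CN − 10 with CN=80.000 → S = 5/2 ≈ 2.500 in
Initial abstraction Ia = S/5 = (5/2)/5 = 1/2 ≈ 0.500 in
P − Ia = 1.470 − 0.500 = 97/100 ≈ 0.970 in (> 0, runoff occurs)
Runoff Q = (P−Ia)²/(P−Ia+S) = (0.970)²/(0.970+2.500) = 9409/34700 ≈ 0.271 in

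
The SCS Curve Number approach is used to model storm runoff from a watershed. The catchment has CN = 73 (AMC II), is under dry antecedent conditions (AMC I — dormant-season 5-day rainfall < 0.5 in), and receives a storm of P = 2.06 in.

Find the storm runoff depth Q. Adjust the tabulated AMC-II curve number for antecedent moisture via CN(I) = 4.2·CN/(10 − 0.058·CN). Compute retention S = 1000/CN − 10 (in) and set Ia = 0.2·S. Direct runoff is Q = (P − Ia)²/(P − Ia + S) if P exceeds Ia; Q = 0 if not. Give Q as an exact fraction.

Adjust CN=73 to AMC I: 4.2·73/(10 − 0.058·73) → (1533/5) ÷ (2883/500) = 51100/961 ≈ 53.174
Max retention: S = 1000/(51100/961) − 10 = 4500/511 in (≈ 8.806 in)
Ia = 0.2·(4500/511) = 900/511 in ≈ 1.761 in
Excess rainfall: 2.060 − 1.761 = 0.299 in; P > Ia so Q > 0
Runoff Q = (P−Ia)²/(P−Ia+S) = (0.299)²/(0.299+8.806) = 58262689/5943773150 ≈ 0.010 in

Q = 58262689/5943773150 in ≈ 0.010 in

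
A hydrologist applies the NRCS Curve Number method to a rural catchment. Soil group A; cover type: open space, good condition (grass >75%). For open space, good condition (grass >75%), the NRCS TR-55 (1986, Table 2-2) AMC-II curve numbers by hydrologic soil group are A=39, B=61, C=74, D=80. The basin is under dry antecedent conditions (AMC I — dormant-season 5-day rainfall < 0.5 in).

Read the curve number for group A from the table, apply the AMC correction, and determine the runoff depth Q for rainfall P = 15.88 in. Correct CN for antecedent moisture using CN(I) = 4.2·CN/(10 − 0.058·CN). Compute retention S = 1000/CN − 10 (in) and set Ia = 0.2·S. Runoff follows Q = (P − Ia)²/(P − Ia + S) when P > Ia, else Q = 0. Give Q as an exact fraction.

NRCS table: open space, good condition (grass >75%), soil group A → CN(II) = 39
Dry (AMC I): CN(I) = 4.2·39/(10 − 0.058·39) = (819/5)/(3869/500) = 81900/3869 ≈ 21.168
Max retention: S = 1000/(81900/3869) − 10 = 30500/819 in (≈ 37.241 in)
Ia = 0.2S: 0.2·37.241 = 7.448 in (exactly 6100/819)
Excess rainfall: 15.880 − 7.448 = 8.432 in; P > Ia so Q > 0
Runoff Q = (P−Ia)²/(P−Ia+S) = (8.432)²/(8.432+37.241) = 29805605449/19147052925 ≈ 1.557 in

Q = 29805605449/19147052925 in ≈ 1.557 in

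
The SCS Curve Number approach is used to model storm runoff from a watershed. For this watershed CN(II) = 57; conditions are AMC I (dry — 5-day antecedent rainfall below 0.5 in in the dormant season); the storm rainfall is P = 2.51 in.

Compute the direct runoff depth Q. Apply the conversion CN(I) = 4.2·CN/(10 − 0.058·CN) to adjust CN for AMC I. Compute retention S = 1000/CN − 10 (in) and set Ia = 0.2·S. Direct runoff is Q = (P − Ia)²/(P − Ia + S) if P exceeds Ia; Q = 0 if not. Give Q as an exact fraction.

CN(I) from CN(II)=57: (4.2·57)/(10 − 0.058·57) = 119700/3347 ≈ 35.763
S = 1000/(119700/3347) − 10 = 21500/1197 in ≈ 17.962 in
Ia = 0.2S: 0.2·17.962 = 3.592 in (exactly 4300/1197)
P = 2.510 ≤ Ia = 3.592 in: entire storm abstracted, Q = 0.

Q = 0 in ≈ 0.000 in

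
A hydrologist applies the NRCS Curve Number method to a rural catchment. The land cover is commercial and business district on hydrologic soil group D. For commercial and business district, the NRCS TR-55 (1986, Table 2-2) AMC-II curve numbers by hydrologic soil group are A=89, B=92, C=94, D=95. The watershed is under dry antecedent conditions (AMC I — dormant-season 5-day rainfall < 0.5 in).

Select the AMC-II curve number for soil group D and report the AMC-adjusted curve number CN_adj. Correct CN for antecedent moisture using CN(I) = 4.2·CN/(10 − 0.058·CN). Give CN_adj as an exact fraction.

CN_adj = 39900/449 ≈ 88.864

NRCS table: commercial and business district, soil group D → CN(II) = 95
Dry (AMC I): CN(I) = 4.2·95/(10 − 0.058·95) = 399/(449/100) = 39900/449 ≈ 88.864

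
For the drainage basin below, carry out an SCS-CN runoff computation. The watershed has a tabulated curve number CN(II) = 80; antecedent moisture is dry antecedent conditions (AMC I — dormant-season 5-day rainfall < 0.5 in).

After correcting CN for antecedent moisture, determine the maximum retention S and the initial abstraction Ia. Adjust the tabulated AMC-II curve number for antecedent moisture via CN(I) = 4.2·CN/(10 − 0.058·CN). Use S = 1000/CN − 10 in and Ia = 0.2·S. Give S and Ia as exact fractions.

S = 125/21 in ≈ 5.952 in; Ia = 25/21 in ≈ 1.190 in

Adjust CN=80 to AMC I: 4.2·80/(10 − 0.058·80) → 336 ÷ (134/25) = 4200/67 ≈ 62.687
Retention S: 1000/CN − 10 with CN=62.687 → S = 125/21 ≈ 5.952 in
Ia = 0.2S: 0.2·5.952 = 1.190 in (exactly 25/21)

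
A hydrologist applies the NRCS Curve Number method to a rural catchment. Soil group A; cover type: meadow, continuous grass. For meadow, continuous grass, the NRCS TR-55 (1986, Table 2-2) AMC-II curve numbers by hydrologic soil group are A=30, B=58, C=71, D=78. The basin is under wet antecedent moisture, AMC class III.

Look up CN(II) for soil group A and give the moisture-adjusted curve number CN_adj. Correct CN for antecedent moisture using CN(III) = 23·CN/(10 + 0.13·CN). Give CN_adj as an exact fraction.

CN_adj = 6900/139 ≈ 49.640

NRCS table: meadow, continuous grass, soil group A → CN(II) = 30
Adjust CN=30 to AMC III: 23·30/(10 + 0.13·30) → 690 ÷ (139/10) = 6900/139 ≈ 49.640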